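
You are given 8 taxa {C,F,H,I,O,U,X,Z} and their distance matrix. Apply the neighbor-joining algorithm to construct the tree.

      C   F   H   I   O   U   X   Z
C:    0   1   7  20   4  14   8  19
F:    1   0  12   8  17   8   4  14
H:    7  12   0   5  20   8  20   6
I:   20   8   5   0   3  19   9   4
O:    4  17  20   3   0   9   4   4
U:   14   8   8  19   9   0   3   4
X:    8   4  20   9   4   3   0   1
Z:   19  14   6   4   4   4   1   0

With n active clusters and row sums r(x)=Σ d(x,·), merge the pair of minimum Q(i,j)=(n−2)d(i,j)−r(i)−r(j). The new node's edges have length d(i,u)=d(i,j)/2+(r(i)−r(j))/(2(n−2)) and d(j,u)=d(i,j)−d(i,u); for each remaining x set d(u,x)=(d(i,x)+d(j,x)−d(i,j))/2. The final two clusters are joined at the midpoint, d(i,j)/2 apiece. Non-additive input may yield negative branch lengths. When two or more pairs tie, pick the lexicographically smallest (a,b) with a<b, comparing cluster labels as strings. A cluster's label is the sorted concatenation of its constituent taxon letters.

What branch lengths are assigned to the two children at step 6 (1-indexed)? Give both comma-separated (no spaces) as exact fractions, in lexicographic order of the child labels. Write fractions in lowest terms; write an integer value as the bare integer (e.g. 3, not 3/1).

iteration 1: select C,F (d=1, Q=-131); attach at lengths (5/4, -1/4); label the merged cluster CF
  updated: d(CF,H)=9, d(CF,I)=27/2, d(CF,O)=10, d(CF,U)=21/2, d(CF,X)=11/2, d(CF,Z)=16
iteration 2: select H,I (d=5, Q=-193/2); attach at lengths (79/20, 21/20); label the merged cluster HI
  updated: d(CF,HI)=35/4, d(HI,O)=9, d(HI,U)=11, d(HI,X)=12, d(HI,Z)=5/2
iteration 3: select HI,Z (d=5/2, Q=-243/4); attach at lengths (103/32, -23/32); label the merged cluster HIZ
  updated: d(CF,HIZ)=89/8, d(HIZ,O)=21/4, d(HIZ,U)=25/4, d(HIZ,X)=21/4
iteration 4: select HIZ,O (d=21/4, Q=-323/8); attach at lengths (41/16, 43/16); label the merged cluster HIOZ
  updated: d(CF,HIOZ)=127/16, d(HIOZ,U)=5, d(HIOZ,X)=2
iteration 5: select CF,X (d=11/2, Q=-375/16); attach at lengths (391/64, -39/64); label the merged cluster CFX
  updated: d(CFX,HIOZ)=71/32, d(CFX,U)=4
iteration 6: select CFX,HIOZ (d=71/32, Q=-359/32); attach at lengths (39/64, 103/64); label the merged cluster CFHIOXZ
  updated: d(CFHIOXZ,U)=217/64
iteration 7: select CFHIOXZ,U (d=217/64); attach at lengths (217/128, 217/128); label the merged cluster CFHIOUXZ
final tree: ((((C:5/4,F:-1/4):391/64,X:-39/64):39/64,(((H:79/20,I:21/20):103/32,Z:-23/32):41/16,O:43/16):103/64):217/128,U:217/128)
total length: 1591/64

39/64,103/64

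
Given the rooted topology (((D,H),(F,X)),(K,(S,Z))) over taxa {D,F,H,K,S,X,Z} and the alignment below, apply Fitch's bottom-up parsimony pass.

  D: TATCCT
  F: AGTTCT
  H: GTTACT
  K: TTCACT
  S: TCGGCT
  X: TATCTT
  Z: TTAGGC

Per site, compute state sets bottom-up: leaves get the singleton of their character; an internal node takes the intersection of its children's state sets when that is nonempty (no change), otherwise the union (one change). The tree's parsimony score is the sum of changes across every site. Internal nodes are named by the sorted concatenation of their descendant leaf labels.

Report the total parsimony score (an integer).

16

DH@0: {T} ∪ {G} = {G,T} (union, +1)
FX@0: {A} ∪ {T} = {A,T} (union, +1)
DFHX@0: {G,T} ∩ {A,T} = {T} (intersection, +0)
SZ@0: {T} ∩ {T} = {T} (intersection, +0)
KSZ@0: {T} ∩ {T} = {T} (intersection, +0)
DFHKSXZ@0: {T} ∩ {T} = {T} (intersection, +0)
DH@1: {A} ∪ {T} = {A,T} (union, +1)
FX@1: {G} ∪ {A} = {A,G} (union, +1)
DFHX@1: {A,T} ∩ {A,G} = {A} (intersection, +0)
SZ@1: {C} ∪ {T} = {C,T} (union, +1)
KSZ@1: {T} ∩ {C,T} = {T} (intersection, +0)
DFHKSXZ@1: {A} ∪ {T} = {A,T} (union, +1)
DH@2: {T} ∩ {T} = {T} (intersection, +0)
FX@2: {T} ∩ {T} = {T} (intersection, +0)
DFHX@2: {T} ∩ {T} = {T} (intersection, +0)
SZ@2: {G} ∪ {A} = {A,G} (union, +1)
KSZ@2: {C} ∪ {A,G} = {A,C,G} (union, +1)
DFHKSXZ@2: {T} ∪ {A,C,G} = {A,C,G,T} (union, +1)
DH@3: {C} ∪ {A} = {A,C} (union, +1)
FX@3: {T} ∪ {C} = {C,T} (union, +1)
DFHX@3: {A,C} ∩ {C,T} = {C} (intersection, +0)
SZ@3: {G} ∩ {G} = {G} (intersection, +0)
KSZ@3: {A} ∪ {G} = {A,G} (union, +1)
DFHKSXZ@3: {C} ∪ {A,G} = {A,C,G} (union, +1)
DH@4: {C} ∩ {C} = {C} (intersection, +0)
FX@4: {C} ∪ {T} = {C,T} (union, +1)
DFHX@4: {C} ∩ {C,T} = {C} (intersection, +0)
SZ@4: {C} ∪ {G} = {C,G} (union, +1)
KSZ@4: {C} ∩ {C,G} = {C} (intersection, +0)
DFHKSXZ@4: {C} ∩ {C} = {C} (intersection, +0)
DH@5: {T} ∩ {T} = {T} (intersection, +0)
FX@5: {T} ∩ {T} = {T} (intersection, +0)
DFHX@5: {T} ∩ {T} = {T} (intersection, +0)
SZ@5: {T} ∪ {C} = {C,T} (union, +1)
KSZ@5: {T} ∩ {C,T} = {T} (intersection, +0)
DFHKSXZ@5: {T} ∩ {T} = {T} (intersection, +0)
per-site changes: [2, 4, 3, 4, 2, 1]; total = 16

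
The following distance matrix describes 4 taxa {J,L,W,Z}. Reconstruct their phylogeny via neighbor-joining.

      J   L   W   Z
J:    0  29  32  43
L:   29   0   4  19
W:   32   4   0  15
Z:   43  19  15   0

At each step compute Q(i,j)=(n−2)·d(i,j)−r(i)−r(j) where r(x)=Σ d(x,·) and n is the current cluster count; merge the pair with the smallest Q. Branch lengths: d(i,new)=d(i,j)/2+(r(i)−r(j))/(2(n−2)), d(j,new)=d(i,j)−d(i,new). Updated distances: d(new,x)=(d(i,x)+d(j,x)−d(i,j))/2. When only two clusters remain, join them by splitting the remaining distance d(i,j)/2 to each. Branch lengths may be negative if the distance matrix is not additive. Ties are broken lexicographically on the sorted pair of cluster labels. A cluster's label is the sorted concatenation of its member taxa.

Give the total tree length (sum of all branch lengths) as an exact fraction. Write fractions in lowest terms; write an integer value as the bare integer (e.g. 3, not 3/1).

step 1: merge (J,L) at d=29, Q=-98; branch lengths J→55/2, L→3/2; new cluster JL
  updated: d(JL,W)=7/2, d(JL,Z)=33/2
step 2: merge (JL,W) at d=7/2, Q=-35; branch lengths JL→5/2, W→1; new cluster JLW
  updated: d(JLW,Z)=14
step 3: merge (JLW,Z) at d=14; branch lengths JLW→7, Z→7; new cluster JLWZ
final tree: (((J:55/2,L:3/2):5/2,W:1):7,Z:7)
total length: 93/2

93/2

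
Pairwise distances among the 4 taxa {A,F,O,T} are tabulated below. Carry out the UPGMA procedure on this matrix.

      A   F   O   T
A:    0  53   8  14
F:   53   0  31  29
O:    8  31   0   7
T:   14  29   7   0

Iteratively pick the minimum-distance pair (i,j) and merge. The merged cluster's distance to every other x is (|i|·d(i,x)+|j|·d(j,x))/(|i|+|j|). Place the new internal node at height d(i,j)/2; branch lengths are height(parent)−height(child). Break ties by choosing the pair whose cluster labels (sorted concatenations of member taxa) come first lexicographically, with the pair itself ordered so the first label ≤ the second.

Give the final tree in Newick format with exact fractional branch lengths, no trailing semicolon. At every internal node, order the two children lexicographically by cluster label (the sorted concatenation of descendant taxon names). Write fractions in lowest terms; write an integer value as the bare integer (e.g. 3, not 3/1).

((A:11/2,(O:7/2,T:7/2):2):40/3,F:113/6)

step 1: merge (O,T) at d=7; branch lengths O→7/2, T→7/2; new cluster OT
  updated: d(A,OT)=11, d(F,OT)=30
step 2: merge (A,OT) at d=11; branch lengths A→11/2, OT→2; new cluster AOT
  updated: d(AOT,F)=113/3
step 3: merge (AOT,F) at d=113/3; branch lengths AOT→40/3, F→113/6; new cluster AFOT
final tree: ((A:11/2,(O:7/2,T:7/2):2):40/3,F:113/6)
total length: 140/3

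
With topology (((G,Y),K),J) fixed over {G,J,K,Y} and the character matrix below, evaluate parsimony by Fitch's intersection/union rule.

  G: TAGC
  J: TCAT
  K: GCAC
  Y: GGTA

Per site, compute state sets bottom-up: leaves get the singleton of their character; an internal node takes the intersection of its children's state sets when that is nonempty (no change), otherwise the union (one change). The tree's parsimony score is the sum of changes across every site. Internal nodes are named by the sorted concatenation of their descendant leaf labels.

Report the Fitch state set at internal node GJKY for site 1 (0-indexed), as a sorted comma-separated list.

site 0, node GY: G={T} ∪ Y={G} → {G,T} (+1)
site 0, node GKY: GY={G,T} ∩ K={G} → {G} (+0)
site 0, node GJKY: GKY={G} ∪ J={T} → {G,T} (+1)
site 1, node GY: G={A} ∪ Y={G} → {A,G} (+1)
site 1, node GKY: GY={A,G} ∪ K={C} → {A,C,G} (+1)
site 1, node GJKY: GKY={A,C,G} ∩ J={C} → {C} (+0)
site 2, node GY: G={G} ∪ Y={T} → {G,T} (+1)
site 2, node GKY: GY={G,T} ∪ K={A} → {A,G,T} (+1)
site 2, node GJKY: GKY={A,G,T} ∩ J={A} → {A} (+0)
site 3, node GY: G={C} ∪ Y={A} → {A,C} (+1)
site 3, node GKY: GY={A,C} ∩ K={C} → {C} (+0)
site 3, node GJKY: GKY={C} ∪ J={T} → {C,T} (+1)
per-site changes: [2, 2, 2, 2]; total = 8

C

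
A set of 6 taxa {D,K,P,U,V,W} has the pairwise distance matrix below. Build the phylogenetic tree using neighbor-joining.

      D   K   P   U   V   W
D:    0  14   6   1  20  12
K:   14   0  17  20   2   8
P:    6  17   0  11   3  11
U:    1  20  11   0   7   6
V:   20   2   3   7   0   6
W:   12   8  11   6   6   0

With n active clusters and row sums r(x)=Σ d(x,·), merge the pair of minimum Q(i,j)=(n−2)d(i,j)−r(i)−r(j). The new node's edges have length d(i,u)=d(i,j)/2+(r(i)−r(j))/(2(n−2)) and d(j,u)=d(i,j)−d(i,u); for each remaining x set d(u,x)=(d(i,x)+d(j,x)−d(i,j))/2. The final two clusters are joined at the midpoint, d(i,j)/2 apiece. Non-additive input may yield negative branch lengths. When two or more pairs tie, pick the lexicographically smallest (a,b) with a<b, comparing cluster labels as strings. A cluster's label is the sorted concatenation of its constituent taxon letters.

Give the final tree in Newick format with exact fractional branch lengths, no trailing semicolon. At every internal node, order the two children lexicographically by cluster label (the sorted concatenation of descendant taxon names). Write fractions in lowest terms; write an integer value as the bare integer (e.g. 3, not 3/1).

iteration 1: select D,U (d=1, Q=-94); attach at lengths (3/2, -1/2); label the merged cluster DU
  updated: d(DU,K)=33/2, d(DU,P)=8, d(DU,V)=13, d(DU,W)=17/2
iteration 2: select K,V (d=2, Q=-123/2); attach at lengths (17/4, -9/4); label the merged cluster KV
  updated: d(DU,KV)=55/4, d(KV,P)=9, d(KV,W)=6
iteration 3: select DU,P (d=8, Q=-169/4); attach at lengths (73/16, 55/16); label the merged cluster DPU
  updated: d(DPU,KV)=59/8, d(DPU,W)=23/4
iteration 4: select DPU,KV (d=59/8, Q=-153/8); attach at lengths (57/16, 61/16); label the merged cluster DKPUV
  updated: d(DKPUV,W)=35/16
iteration 5: select DKPUV,W (d=35/16); attach at lengths (35/32, 35/32); label the merged cluster DKPUVW
final tree: ((((D:3/2,U:-1/2):73/16,P:55/16):57/16,(K:17/4,V:-9/4):61/16):35/32,W:35/32)
total length: 329/16

((((D:3/2,U:-1/2):73/16,P:55/16):57/16,(K:17/4,V:-9/4):61/16):35/32,W:35/32)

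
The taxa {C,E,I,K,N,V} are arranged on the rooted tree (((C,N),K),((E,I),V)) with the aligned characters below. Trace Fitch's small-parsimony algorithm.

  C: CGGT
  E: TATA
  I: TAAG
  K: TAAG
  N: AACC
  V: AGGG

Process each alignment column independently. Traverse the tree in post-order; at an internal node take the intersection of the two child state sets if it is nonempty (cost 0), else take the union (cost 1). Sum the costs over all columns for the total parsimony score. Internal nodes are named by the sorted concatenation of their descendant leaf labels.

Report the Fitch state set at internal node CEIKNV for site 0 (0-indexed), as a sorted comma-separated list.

A,T

site 0, node CN: C={C} ∪ N={A} → {A,C} (+1)
site 0, node CKN: CN={A,C} ∪ K={T} → {A,C,T} (+1)
site 0, node EI: E={T} ∩ I={T} → {T} (+0)
site 0, node EIV: EI={T} ∪ V={A} → {A,T} (+1)
site 0, node CEIKNV: CKN={A,C,T} ∩ EIV={A,T} → {A,T} (+0)
site 1, node CN: C={G} ∪ N={A} → {A,G} (+1)
site 1, node CKN: CN={A,G} ∩ K={A} → {A} (+0)
site 1, node EI: E={A} ∩ I={A} → {A} (+0)
site 1, node EIV: EI={A} ∪ V={G} → {A,G} (+1)
site 1, node CEIKNV: CKN={A} ∩ EIV={A,G} → {A} (+0)
site 2, node CN: C={G} ∪ N={C} → {C,G} (+1)
site 2, node CKN: CN={C,G} ∪ K={A} → {A,C,G} (+1)
site 2, node EI: E={T} ∪ I={A} → {A,T} (+1)
site 2, node EIV: EI={A,T} ∪ V={G} → {A,G,T} (+1)
site 2, node CEIKNV: CKN={A,C,G} ∩ EIV={A,G,T} → {A,G} (+0)
site 3, node CN: C={T} ∪ N={C} → {C,T} (+1)
site 3, node CKN: CN={C,T} ∪ K={G} → {C,G,T} (+1)
site 3, node EI: E={A} ∪ I={G} → {A,G} (+1)
site 3, node EIV: EI={A,G} ∩ V={G} → {G} (+0)
site 3, node CEIKNV: CKN={C,G,T} ∩ EIV={G} → {G} (+0)
per-site changes: [3, 2, 4, 3]; total = 12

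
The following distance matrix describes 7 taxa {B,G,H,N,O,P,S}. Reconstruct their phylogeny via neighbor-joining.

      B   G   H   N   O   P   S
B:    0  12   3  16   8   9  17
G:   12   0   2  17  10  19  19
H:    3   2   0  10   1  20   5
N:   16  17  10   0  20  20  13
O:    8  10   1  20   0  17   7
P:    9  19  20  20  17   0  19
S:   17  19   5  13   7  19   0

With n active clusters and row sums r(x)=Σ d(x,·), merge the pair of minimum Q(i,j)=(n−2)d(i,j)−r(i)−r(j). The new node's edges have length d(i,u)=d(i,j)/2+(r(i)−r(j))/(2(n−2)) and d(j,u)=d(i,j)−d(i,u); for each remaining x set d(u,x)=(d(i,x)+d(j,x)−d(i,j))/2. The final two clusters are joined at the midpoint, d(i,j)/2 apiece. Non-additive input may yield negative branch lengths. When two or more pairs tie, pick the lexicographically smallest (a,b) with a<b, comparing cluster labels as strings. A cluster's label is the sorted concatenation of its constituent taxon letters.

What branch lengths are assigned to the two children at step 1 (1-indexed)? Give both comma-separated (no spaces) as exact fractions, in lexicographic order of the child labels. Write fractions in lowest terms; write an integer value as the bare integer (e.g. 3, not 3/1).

1. join B+P (d=9, Q=-124) ⇒ BP; edges |B|=3/5, |P|=42/5
  updated: d(BP,G)=11, d(BP,H)=7, d(BP,N)=27/2, d(BP,O)=8, d(BP,S)=27/2
2. join N+S (d=13, Q=-79) ⇒ NS; edges |N|=17/2, |S|=9/2
  updated: d(BP,NS)=7, d(G,NS)=23/2, d(H,NS)=1, d(NS,O)=7
3. join G+H (d=2, Q=-79/2) ⇒ GH; edges |G|=59/12, |H|=-35/12
  updated: d(BP,GH)=8, d(GH,NS)=21/4, d(GH,O)=9/2
4. join BP+NS (d=7, Q=-113/4) ⇒ BNPS; edges |BP|=71/16, |NS|=41/16
  updated: d(BNPS,GH)=25/8, d(BNPS,O)=4
5. join BNPS+GH (d=25/8, Q=-93/8) ⇒ BGHNPS; edges |BNPS|=21/16, |GH|=29/16
  updated: d(BGHNPS,O)=43/16
6. join BGHNPS+O (d=43/16) ⇒ BGHNOPS; edges |BGHNPS|=43/32, |O|=43/32
final tree: ((((B:3/5,P:42/5):71/16,(N:17/2,S:9/2):41/16):21/16,(G:59/12,H:-35/12):29/16):43/32,O:43/32)
total length: 589/16

3/5,42/5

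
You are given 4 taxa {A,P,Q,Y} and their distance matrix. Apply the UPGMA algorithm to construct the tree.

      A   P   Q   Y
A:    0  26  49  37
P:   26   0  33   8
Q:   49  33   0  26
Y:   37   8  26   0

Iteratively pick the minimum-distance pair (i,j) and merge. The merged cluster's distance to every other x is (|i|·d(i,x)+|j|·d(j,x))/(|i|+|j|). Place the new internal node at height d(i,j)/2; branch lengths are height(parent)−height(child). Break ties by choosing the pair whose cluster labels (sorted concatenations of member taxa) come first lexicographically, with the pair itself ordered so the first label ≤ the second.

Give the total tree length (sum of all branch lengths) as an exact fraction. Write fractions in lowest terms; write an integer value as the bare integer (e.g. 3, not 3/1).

673/12

step 1: merge (P,Y) at d=8; branch lengths P→4, Y→4; new cluster PY
  updated: d(A,PY)=63/2, d(PY,Q)=59/2
step 2: merge (PY,Q) at d=59/2; branch lengths PY→43/4, Q→59/4; new cluster PQY
  updated: d(A,PQY)=112/3
step 3: merge (A,PQY) at d=112/3; branch lengths A→56/3, PQY→47/12; new cluster APQY
final tree: (A:56/3,((P:4,Y:4):43/4,Q:59/4):47/12)
total length: 673/12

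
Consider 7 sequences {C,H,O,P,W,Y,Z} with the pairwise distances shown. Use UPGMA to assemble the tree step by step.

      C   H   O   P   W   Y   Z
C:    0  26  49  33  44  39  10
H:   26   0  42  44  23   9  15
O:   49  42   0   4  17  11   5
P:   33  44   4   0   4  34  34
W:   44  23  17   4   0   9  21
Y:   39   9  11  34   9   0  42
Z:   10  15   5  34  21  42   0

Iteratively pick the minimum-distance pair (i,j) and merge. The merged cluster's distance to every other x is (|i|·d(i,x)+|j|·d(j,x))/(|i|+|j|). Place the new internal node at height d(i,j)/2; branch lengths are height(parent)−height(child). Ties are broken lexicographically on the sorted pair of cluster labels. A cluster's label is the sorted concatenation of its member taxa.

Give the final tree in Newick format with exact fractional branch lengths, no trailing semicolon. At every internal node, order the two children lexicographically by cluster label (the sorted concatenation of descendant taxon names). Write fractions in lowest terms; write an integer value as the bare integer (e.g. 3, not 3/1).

1. join O+P (d=4) ⇒ OP; edges |O|=2, |P|=2
  updated: d(C,OP)=41, d(H,OP)=43, d(OP,W)=21/2, d(OP,Y)=45/2, d(OP,Z)=39/2
2. join H+Y (d=9) ⇒ HY; edges |H|=9/2, |Y|=9/2
  updated: d(C,HY)=65/2, d(HY,OP)=131/4, d(HY,W)=16, d(HY,Z)=57/2
3. join C+Z (d=10) ⇒ CZ; edges |C|=5, |Z|=5
  updated: d(CZ,HY)=61/2, d(CZ,OP)=121/4, d(CZ,W)=65/2
4. join OP+W (d=21/2) ⇒ OPW; edges |OP|=13/4, |W|=21/4
  updated: d(CZ,OPW)=31, d(HY,OPW)=163/6
5. join HY+OPW (d=163/6) ⇒ HOPWY; edges |HY|=109/12, |OPW|=25/3
  updated: d(CZ,HOPWY)=154/5
6. join CZ+HOPWY (d=154/5) ⇒ CHOPWYZ; edges |CZ|=52/5, |HOPWY|=109/60
final tree: ((C:5,Z:5):52/5,((H:9/2,Y:9/2):109/12,((O:2,P:2):13/4,W:21/4):25/3):109/60)
total length: 917/15

((C:5,Z:5):52/5,((H:9/2,Y:9/2):109/12,((O:2,P:2):13/4,W:21/4):25/3):109/60)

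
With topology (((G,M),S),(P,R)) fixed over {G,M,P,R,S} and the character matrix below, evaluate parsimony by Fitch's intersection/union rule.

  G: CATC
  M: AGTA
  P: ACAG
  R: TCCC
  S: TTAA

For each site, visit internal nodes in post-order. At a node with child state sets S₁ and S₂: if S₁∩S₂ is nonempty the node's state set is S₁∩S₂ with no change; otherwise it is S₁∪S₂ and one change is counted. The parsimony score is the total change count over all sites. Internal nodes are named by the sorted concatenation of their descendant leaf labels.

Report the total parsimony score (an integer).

site 0, node GM: G={C} ∪ M={A} → {A,C} (+1)
site 0, node GMS: GM={A,C} ∪ S={T} → {A,C,T} (+1)
site 0, node PR: P={A} ∪ R={T} → {A,T} (+1)
site 0, node GMPRS: GMS={A,C,T} ∩ PR={A,T} → {A,T} (+0)
site 1, node GM: G={A} ∪ M={G} → {A,G} (+1)
site 1, node GMS: GM={A,G} ∪ S={T} → {A,G,T} (+1)
site 1, node PR: P={C} ∩ R={C} → {C} (+0)
site 1, node GMPRS: GMS={A,G,T} ∪ PR={C} → {A,C,G,T} (+1)
site 2, node GM: G={T} ∩ M={T} → {T} (+0)
site 2, node GMS: GM={T} ∪ S={A} → {A,T} (+1)
site 2, node PR: P={A} ∪ R={C} → {A,C} (+1)
site 2, node GMPRS: GMS={A,T} ∩ PR={A,C} → {A} (+0)
site 3, node GM: G={C} ∪ M={A} → {A,C} (+1)
site 3, node GMS: GM={A,C} ∩ S={A} → {A} (+0)
site 3, node PR: P={G} ∪ R={C} → {C,G} (+1)
site 3, node GMPRS: GMS={A} ∪ PR={C,G} → {A,C,G} (+1)
per-site changes: [3, 3, 2, 3]; total = 11

11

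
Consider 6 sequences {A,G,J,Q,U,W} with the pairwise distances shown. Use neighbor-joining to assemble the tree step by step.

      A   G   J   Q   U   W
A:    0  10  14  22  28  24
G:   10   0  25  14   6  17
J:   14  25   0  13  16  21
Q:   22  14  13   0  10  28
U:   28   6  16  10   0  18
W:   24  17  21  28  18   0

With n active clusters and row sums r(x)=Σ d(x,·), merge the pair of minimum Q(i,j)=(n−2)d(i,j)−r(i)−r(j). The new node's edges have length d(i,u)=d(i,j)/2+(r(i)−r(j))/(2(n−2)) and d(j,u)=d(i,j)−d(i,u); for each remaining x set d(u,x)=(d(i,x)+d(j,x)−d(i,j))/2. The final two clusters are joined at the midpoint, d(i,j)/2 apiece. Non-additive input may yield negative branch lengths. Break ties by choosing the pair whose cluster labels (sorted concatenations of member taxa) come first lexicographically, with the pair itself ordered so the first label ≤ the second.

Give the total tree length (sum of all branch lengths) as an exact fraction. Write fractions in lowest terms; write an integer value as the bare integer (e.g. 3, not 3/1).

761/16

step 1: merge (A,J) at d=14, Q=-131; branch lengths A→65/8, J→47/8; new cluster AJ
  updated: d(AJ,G)=21/2, d(AJ,Q)=21/2, d(AJ,U)=15, d(AJ,W)=31/2
step 2: merge (AJ,W) at d=31/2, Q=-167/2; branch lengths AJ→13/4, W→49/4; new cluster AJW
  updated: d(AJW,G)=6, d(AJW,Q)=23/2, d(AJW,U)=35/4
step 3: merge (AJW,G) at d=6, Q=-161/4; branch lengths AJW→49/16, G→47/16; new cluster AGJW
  updated: d(AGJW,Q)=39/4, d(AGJW,U)=35/8
step 4: merge (AGJW,Q) at d=39/4, Q=-193/8; branch lengths AGJW→33/16, Q→123/16; new cluster AGJQW
  updated: d(AGJQW,U)=37/16
step 5: merge (AGJQW,U) at d=37/16; branch lengths AGJQW→37/32, U→37/32; new cluster AGJQUW
final tree: (((((A:65/8,J:47/8):13/4,W:49/4):49/16,G:47/16):33/16,Q:123/16):37/32,U:37/32)
total length: 761/16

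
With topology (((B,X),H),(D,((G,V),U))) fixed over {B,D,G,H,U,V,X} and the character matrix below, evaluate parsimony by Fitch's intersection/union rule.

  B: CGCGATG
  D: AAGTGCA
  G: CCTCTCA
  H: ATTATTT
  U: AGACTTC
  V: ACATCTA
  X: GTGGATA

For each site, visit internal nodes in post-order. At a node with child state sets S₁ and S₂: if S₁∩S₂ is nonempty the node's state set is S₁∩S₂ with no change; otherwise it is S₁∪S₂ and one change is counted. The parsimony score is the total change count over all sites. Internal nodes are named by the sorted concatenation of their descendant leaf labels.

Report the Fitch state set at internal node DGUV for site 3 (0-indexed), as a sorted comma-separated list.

site 0, node BX: B={C} ∪ X={G} → {C,G} (+1)
site 0, node BHX: BX={C,G} ∪ H={A} → {A,C,G} (+1)
site 0, node GV: G={C} ∪ V={A} → {A,C} (+1)
site 0, node GUV: GV={A,C} ∩ U={A} → {A} (+0)
site 0, node DGUV: D={A} ∩ GUV={A} → {A} (+0)
site 0, node BDGHUVX: BHX={A,C,G} ∩ DGUV={A} → {A} (+0)
site 1, node BX: B={G} ∪ X={T} → {G,T} (+1)
site 1, node BHX: BX={G,T} ∩ H={T} → {T} (+0)
site 1, node GV: G={C} ∩ V={C} → {C} (+0)
site 1, node GUV: GV={C} ∪ U={G} → {C,G} (+1)
site 1, node DGUV: D={A} ∪ GUV={C,G} → {A,C,G} (+1)
site 1, node BDGHUVX: BHX={T} ∪ DGUV={A,C,G} → {A,C,G,T} (+1)
site 2, node BX: B={C} ∪ X={G} → {C,G} (+1)
site 2, node BHX: BX={C,G} ∪ H={T} → {C,G,T} (+1)
site 2, node GV: G={T} ∪ V={A} → {A,T} (+1)
site 2, node GUV: GV={A,T} ∩ U={A} → {A} (+0)
site 2, node DGUV: D={G} ∪ GUV={A} → {A,G} (+1)
site 2, node BDGHUVX: BHX={C,G,T} ∩ DGUV={A,G} → {G} (+0)
site 3, node BX: B={G} ∩ X={G} → {G} (+0)
site 3, node BHX: BX={G} ∪ H={A} → {A,G} (+1)
site 3, node GV: G={C} ∪ V={T} → {C,T} (+1)
site 3, node GUV: GV={C,T} ∩ U={C} → {C} (+0)
site 3, node DGUV: D={T} ∪ GUV={C} → {C,T} (+1)
site 3, node BDGHUVX: BHX={A,G} ∪ DGUV={C,T} → {A,C,G,T} (+1)
site 4, node BX: B={A} ∩ X={A} → {A} (+0)
site 4, node BHX: BX={A} ∪ H={T} → {A,T} (+1)
site 4, node GV: G={T} ∪ V={C} → {C,T} (+1)
site 4, node GUV: GV={C,T} ∩ U={T} → {T} (+0)
site 4, node DGUV: D={G} ∪ GUV={T} → {G,T} (+1)
site 4, node BDGHUVX: BHX={A,T} ∩ DGUV={G,T} → {T} (+0)
site 5, node BX: B={T} ∩ X={T} → {T} (+0)
site 5, node BHX: BX={T} ∩ H={T} → {T} (+0)
site 5, node GV: G={C} ∪ V={T} → {C,T} (+1)
site 5, node GUV: GV={C,T} ∩ U={T} → {T} (+0)
site 5, node DGUV: D={C} ∪ GUV={T} → {C,T} (+1)
site 5, node BDGHUVX: BHX={T} ∩ DGUV={C,T} → {T} (+0)
site 6, node BX: B={G} ∪ X={A} → {A,G} (+1)
site 6, node BHX: BX={A,G} ∪ H={T} → {A,G,T} (+1)
site 6, node GV: G={A} ∩ V={A} → {A} (+0)
site 6, node GUV: GV={A} ∪ U={C} → {A,C} (+1)
site 6, node DGUV: D={A} ∩ GUV={A,C} → {A} (+0)
site 6, node BDGHUVX: BHX={A,G,T} ∩ DGUV={A} → {A} (+0)
per-site changes: [3, 4, 4, 4, 3, 2, 3]; total = 23

C,T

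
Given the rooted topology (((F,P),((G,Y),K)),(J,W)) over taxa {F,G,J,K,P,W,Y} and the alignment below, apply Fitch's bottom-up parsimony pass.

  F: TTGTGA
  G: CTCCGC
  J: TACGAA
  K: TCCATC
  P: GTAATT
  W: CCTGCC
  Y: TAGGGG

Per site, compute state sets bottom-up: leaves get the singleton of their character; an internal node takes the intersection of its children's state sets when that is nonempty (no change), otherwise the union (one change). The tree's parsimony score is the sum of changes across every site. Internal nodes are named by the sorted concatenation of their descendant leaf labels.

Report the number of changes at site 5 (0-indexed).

site 0, node FP: F={T} ∪ P={G} → {G,T} (+1)
site 0, node GY: G={C} ∪ Y={T} → {C,T} (+1)
site 0, node GKY: GY={C,T} ∩ K={T} → {T} (+0)
site 0, node FGKPY: FP={G,T} ∩ GKY={T} → {T} (+0)
site 0, node JW: J={T} ∪ W={C} → {C,T} (+1)
site 0, node FGJKPWY: FGKPY={T} ∩ JW={C,T} → {T} (+0)
site 1, node FP: F={T} ∩ P={T} → {T} (+0)
site 1, node GY: G={T} ∪ Y={A} → {A,T} (+1)
site 1, node GKY: GY={A,T} ∪ K={C} → {A,C,T} (+1)
site 1, node FGKPY: FP={T} ∩ GKY={A,C,T} → {T} (+0)
site 1, node JW: J={A} ∪ W={C} → {A,C} (+1)
site 1, node FGJKPWY: FGKPY={T} ∪ JW={A,C} → {A,C,T} (+1)
site 2, node FP: F={G} ∪ P={A} → {A,G} (+1)
site 2, node GY: G={C} ∪ Y={G} → {C,G} (+1)
site 2, node GKY: GY={C,G} ∩ K={C} → {C} (+0)
site 2, node FGKPY: FP={A,G} ∪ GKY={C} → {A,C,G} (+1)
site 2, node JW: J={C} ∪ W={T} → {C,T} (+1)
site 2, node FGJKPWY: FGKPY={A,C,G} ∩ JW={C,T} → {C} (+0)
site 3, node FP: F={T} ∪ P={A} → {A,T} (+1)
site 3, node GY: G={C} ∪ Y={G} → {C,G} (+1)
site 3, node GKY: GY={C,G} ∪ K={A} → {A,C,G} (+1)
site 3, node FGKPY: FP={A,T} ∩ GKY={A,C,G} → {A} (+0)
site 3, node JW: J={G} ∩ W={G} → {G} (+0)
site 3, node FGJKPWY: FGKPY={A} ∪ JW={G} → {A,G} (+1)
site 4, node FP: F={G} ∪ P={T} → {G,T} (+1)
site 4, node GY: G={G} ∩ Y={G} → {G} (+0)
site 4, node GKY: GY={G} ∪ K={T} → {G,T} (+1)
site 4, node FGKPY: FP={G,T} ∩ GKY={G,T} → {G,T} (+0)
site 4, node JW: J={A} ∪ W={C} → {A,C} (+1)
site 4, node FGJKPWY: FGKPY={G,T} ∪ JW={A,C} → {A,C,G,T} (+1)
site 5, node FP: F={A} ∪ P={T} → {A,T} (+1)
site 5, node GY: G={C} ∪ Y={G} → {C,G} (+1)
site 5, node GKY: GY={C,G} ∩ K={C} → {C} (+0)
site 5, node FGKPY: FP={A,T} ∪ GKY={C} → {A,C,T} (+1)
site 5, node JW: J={A} ∪ W={C} → {A,C} (+1)
site 5, node FGJKPWY: FGKPY={A,C,T} ∩ JW={A,C} → {A,C} (+0)
per-site changes: [3, 4, 4, 4, 4, 4]; total = 23

4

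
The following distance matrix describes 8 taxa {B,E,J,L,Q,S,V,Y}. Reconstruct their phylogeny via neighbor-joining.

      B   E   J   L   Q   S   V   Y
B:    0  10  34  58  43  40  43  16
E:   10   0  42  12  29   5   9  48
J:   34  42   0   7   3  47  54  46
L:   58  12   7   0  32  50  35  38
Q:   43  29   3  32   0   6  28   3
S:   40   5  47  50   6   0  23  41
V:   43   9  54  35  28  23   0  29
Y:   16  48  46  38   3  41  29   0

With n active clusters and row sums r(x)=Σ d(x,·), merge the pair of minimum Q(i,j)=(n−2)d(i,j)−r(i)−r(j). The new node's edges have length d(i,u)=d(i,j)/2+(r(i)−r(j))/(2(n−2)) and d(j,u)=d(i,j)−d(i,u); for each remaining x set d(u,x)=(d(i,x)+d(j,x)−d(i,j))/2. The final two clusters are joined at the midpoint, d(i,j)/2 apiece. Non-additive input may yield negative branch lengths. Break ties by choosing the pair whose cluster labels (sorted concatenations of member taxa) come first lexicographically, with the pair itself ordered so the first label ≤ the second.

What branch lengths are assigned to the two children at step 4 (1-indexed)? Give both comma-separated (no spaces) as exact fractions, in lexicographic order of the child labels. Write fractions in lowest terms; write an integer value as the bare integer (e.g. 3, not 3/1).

133/12,17/3

1. join J+L (d=7, Q=-423) ⇒ JL; edges |J|=43/12, |L|=41/12
  updated: d(B,JL)=85/2, d(E,JL)=47/2, d(JL,Q)=14, d(JL,S)=45, d(JL,V)=41, d(JL,Y)=77/2
2. join B+Y (d=16, Q=-290) ⇒ BY; edges |B|=99/10, |Y|=61/10
  updated: d(BY,E)=21, d(BY,JL)=65/2, d(BY,Q)=15, d(BY,S)=65/2, d(BY,V)=28
3. join JL+Q (d=14, Q=-192) ⇒ JLQ; edges |JL|=15, |Q|=-1
  updated: d(BY,JLQ)=67/4, d(E,JLQ)=77/4, d(JLQ,S)=37/2, d(JLQ,V)=55/2
4. join BY+JLQ (d=67/4, Q=-130) ⇒ BJLQY; edges |BY|=133/12, |JLQ|=17/3
  updated: d(BJLQY,E)=47/4, d(BJLQY,S)=137/8, d(BJLQY,V)=155/8
5. join BJLQY+V (d=155/8, Q=-487/8) ⇒ BJLQVY; edges |BJLQY|=285/32, |V|=335/32
  updated: d(BJLQVY,E)=11/16, d(BJLQVY,S)=83/8
6. join BJLQVY+E (d=11/16, Q=-257/16) ⇒ BEJLQVY; edges |BJLQVY|=97/32, |E|=-75/32
  updated: d(BEJLQVY,S)=235/32
7. join BEJLQVY+S (d=235/32) ⇒ BEJLQSVY; edges |BEJLQVY|=235/64, |S|=235/64
final tree: (((((B:99/10,Y:61/10):133/12,((J:43/12,L:41/12):15,Q:-1):17/3):285/32,V:335/32):97/32,E:-75/32):235/64,S:235/64)
total length: 2597/32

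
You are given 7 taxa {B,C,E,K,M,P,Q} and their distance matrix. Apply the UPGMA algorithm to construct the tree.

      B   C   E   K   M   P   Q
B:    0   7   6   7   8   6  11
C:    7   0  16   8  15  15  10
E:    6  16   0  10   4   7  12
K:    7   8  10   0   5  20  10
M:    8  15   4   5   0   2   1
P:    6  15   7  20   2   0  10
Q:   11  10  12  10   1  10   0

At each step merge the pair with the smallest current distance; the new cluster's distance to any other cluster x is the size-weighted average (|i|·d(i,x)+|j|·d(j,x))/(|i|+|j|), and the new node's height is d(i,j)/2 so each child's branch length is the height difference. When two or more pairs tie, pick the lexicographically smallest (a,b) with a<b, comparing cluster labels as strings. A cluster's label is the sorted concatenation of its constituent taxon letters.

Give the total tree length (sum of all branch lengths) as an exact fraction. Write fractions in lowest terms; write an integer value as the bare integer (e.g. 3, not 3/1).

step 1: merge (M,Q) at d=1; branch lengths M→1/2, Q→1/2; new cluster MQ
  updated: d(B,MQ)=19/2, d(C,MQ)=25/2, d(E,MQ)=8, d(K,MQ)=15/2, d(MQ,P)=6
step 2: merge (B,E) at d=6; branch lengths B→3, E→3; new cluster BE
  updated: d(BE,C)=23/2, d(BE,K)=17/2, d(BE,MQ)=35/4, d(BE,P)=13/2
step 3: merge (MQ,P) at d=6; branch lengths MQ→5/2, P→3; new cluster MPQ
  updated: d(BE,MPQ)=8, d(C,MPQ)=40/3, d(K,MPQ)=35/3
step 4: merge (BE,MPQ) at d=8; branch lengths BE→1, MPQ→1; new cluster BEMPQ
  updated: d(BEMPQ,C)=63/5, d(BEMPQ,K)=52/5
step 5: merge (C,K) at d=8; branch lengths C→4, K→4; new cluster CK
  updated: d(BEMPQ,CK)=23/2
step 6: merge (BEMPQ,CK) at d=23/2; branch lengths BEMPQ→7/4, CK→7/4; new cluster BCEKMPQ
final tree: (((B:3,E:3):1,((M:1/2,Q:1/2):5/2,P:3):1):7/4,(C:4,K:4):7/4)
total length: 26

26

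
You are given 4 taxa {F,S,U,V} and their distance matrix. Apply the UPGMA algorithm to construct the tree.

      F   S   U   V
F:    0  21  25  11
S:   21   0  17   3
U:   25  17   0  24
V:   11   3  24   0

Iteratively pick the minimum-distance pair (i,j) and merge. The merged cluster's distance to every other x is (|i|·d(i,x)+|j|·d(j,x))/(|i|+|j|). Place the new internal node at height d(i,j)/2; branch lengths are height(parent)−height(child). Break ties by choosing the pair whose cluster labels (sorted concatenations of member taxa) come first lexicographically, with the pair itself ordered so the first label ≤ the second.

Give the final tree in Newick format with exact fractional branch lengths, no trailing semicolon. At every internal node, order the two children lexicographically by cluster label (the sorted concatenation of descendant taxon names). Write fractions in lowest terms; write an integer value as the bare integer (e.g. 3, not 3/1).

step 1: merge (S,V) at d=3; branch lengths S→3/2, V→3/2; new cluster SV
  updated: d(F,SV)=16, d(SV,U)=41/2
step 2: merge (F,SV) at d=16; branch lengths F→8, SV→13/2; new cluster FSV
  updated: d(FSV,U)=22
step 3: merge (FSV,U) at d=22; branch lengths FSV→3, U→11; new cluster FSUV
final tree: ((F:8,(S:3/2,V:3/2):13/2):3,U:11)
total length: 63/2

((F:8,(S:3/2,V:3/2):13/2):3,U:11)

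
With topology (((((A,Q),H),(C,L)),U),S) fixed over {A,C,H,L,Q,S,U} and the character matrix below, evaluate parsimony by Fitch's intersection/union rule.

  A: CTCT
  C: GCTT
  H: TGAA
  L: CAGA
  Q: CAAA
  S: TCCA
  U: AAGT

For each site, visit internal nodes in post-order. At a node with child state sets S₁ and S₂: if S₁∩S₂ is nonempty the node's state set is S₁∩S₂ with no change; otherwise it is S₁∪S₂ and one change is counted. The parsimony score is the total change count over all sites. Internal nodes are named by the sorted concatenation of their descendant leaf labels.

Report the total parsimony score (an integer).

AQ@0: {C} ∩ {C} = {C} (intersection, +0)
AHQ@0: {C} ∪ {T} = {C,T} (union, +1)
CL@0: {G} ∪ {C} = {C,G} (union, +1)
ACHLQ@0: {C,T} ∩ {C,G} = {C} (intersection, +0)
ACHLQU@0: {C} ∪ {A} = {A,C} (union, +1)
ACHLQSU@0: {A,C} ∪ {T} = {A,C,T} (union, +1)
AQ@1: {T} ∪ {A} = {A,T} (union, +1)
AHQ@1: {A,T} ∪ {G} = {A,G,T} (union, +1)
CL@1: {C} ∪ {A} = {A,C} (union, +1)
ACHLQ@1: {A,G,T} ∩ {A,C} = {A} (intersection, +0)
ACHLQU@1: {A} ∩ {A} = {A} (intersection, +0)
ACHLQSU@1: {A} ∪ {C} = {A,C} (union, +1)
AQ@2: {C} ∪ {A} = {A,C} (union, +1)
AHQ@2: {A,C} ∩ {A} = {A} (intersection, +0)
CL@2: {T} ∪ {G} = {G,T} (union, +1)
ACHLQ@2: {A} ∪ {G,T} = {A,G,T} (union, +1)
ACHLQU@2: {A,G,T} ∩ {G} = {G} (intersection, +0)
ACHLQSU@2: {G} ∪ {C} = {C,G} (union, +1)
AQ@3: {T} ∪ {A} = {A,T} (union, +1)
AHQ@3: {A,T} ∩ {A} = {A} (intersection, +0)
CL@3: {T} ∪ {A} = {A,T} (union, +1)
ACHLQ@3: {A} ∩ {A,T} = {A} (intersection, +0)
ACHLQU@3: {A} ∪ {T} = {A,T} (union, +1)
ACHLQSU@3: {A,T} ∩ {A} = {A} (intersection, +0)
per-site changes: [4, 4, 4, 3]; total = 15

15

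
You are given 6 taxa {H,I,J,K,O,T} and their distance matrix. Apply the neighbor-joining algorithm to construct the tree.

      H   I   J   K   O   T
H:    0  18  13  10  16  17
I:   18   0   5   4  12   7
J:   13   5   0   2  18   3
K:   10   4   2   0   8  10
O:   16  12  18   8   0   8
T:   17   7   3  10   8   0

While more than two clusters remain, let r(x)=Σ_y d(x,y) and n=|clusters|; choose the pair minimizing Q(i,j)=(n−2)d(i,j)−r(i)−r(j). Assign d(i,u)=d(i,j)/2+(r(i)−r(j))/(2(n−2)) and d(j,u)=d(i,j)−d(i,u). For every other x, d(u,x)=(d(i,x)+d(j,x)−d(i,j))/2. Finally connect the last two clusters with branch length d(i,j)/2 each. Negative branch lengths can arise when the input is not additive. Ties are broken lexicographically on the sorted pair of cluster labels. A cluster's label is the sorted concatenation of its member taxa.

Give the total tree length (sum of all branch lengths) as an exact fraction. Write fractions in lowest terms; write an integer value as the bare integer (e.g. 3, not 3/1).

step 1: merge (O,T) at d=8, Q=-75; branch lengths O→49/8, T→15/8; new cluster OT
  updated: d(H,OT)=25/2, d(I,OT)=11/2, d(J,OT)=13/2, d(K,OT)=5
step 2: merge (H,OT) at d=25/2, Q=-91/2; branch lengths H→41/4, OT→9/4; new cluster HOT
  updated: d(HOT,I)=11/2, d(HOT,J)=7/2, d(HOT,K)=5/4
step 3: merge (HOT,K) at d=5/4, Q=-15; branch lengths HOT→11/8, K→-1/8; new cluster HKOT
  updated: d(HKOT,I)=33/8, d(HKOT,J)=17/8
step 4: merge (HKOT,I) at d=33/8, Q=-45/4; branch lengths HKOT→5/8, I→7/2; new cluster HIKOT
  updated: d(HIKOT,J)=3/2
step 5: merge (HIKOT,J) at d=3/2; branch lengths HIKOT→3/4, J→3/4; new cluster HIJKOT
final tree: ((((H:41/4,(O:49/8,T:15/8):9/4):11/8,K:-1/8):5/8,I:7/2):3/4,J:3/4)
total length: 219/8

219/8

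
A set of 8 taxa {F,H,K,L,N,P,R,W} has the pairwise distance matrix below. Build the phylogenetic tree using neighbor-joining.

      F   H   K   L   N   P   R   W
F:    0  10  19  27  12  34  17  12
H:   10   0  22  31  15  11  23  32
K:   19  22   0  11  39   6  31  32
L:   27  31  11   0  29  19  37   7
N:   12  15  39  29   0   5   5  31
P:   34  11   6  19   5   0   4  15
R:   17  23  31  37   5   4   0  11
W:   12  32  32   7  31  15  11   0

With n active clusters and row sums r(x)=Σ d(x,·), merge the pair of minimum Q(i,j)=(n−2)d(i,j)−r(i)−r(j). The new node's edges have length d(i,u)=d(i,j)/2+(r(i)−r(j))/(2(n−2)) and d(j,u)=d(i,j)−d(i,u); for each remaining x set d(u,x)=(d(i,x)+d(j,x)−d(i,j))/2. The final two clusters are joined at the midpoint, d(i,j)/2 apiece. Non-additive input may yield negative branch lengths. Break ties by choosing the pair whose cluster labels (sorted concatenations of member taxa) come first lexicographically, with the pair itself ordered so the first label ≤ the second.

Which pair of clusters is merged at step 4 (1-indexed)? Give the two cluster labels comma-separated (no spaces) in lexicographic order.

step 1: merge (L,W) at d=7, Q=-259; branch lengths L→21/4, W→7/4; new cluster LW
  updated: d(F,LW)=16, d(H,LW)=28, d(K,LW)=18, d(LW,N)=53/2, d(LW,P)=27/2, d(LW,R)=41/2
step 2: merge (K,P) at d=6, Q=-357/2; branch lengths K→183/20, P→-63/20; new cluster KP
  updated: d(F,KP)=47/2, d(H,KP)=27/2, d(KP,LW)=51/4, d(KP,N)=19, d(KP,R)=29/2
step 3: merge (N,R) at d=5, Q=-275/2; branch lengths N→35/16, R→45/16; new cluster NR
  updated: d(F,NR)=12, d(H,NR)=33/2, d(KP,NR)=57/4, d(LW,NR)=21
step 4: merge (KP,LW) at d=51/4, Q=-207/2; branch lengths KP→49/12, LW→26/3; new cluster KLPW
  updated: d(F,KLPW)=107/8, d(H,KLPW)=115/8, d(KLPW,NR)=45/4
step 5: merge (F,H) at d=10, Q=-225/4; branch lengths F→29/8, H→51/8; new cluster FH
  updated: d(FH,KLPW)=71/8, d(FH,NR)=37/4
step 6: merge (FH,KLPW) at d=71/8, Q=-235/8; branch lengths FH→55/16, KLPW→87/16; new cluster FHKLPW
  updated: d(FHKLPW,NR)=93/16
step 7: merge (FHKLPW,NR) at d=93/16; branch lengths FHKLPW→93/32, NR→93/32; new cluster FHKLNPRW
final tree: (((F:29/8,H:51/8):55/16,((K:183/20,P:-63/20):49/12,(L:21/4,W:7/4):26/3):87/16):93/32,(N:35/16,R:45/16):93/32)
total length: 887/16

KP,LW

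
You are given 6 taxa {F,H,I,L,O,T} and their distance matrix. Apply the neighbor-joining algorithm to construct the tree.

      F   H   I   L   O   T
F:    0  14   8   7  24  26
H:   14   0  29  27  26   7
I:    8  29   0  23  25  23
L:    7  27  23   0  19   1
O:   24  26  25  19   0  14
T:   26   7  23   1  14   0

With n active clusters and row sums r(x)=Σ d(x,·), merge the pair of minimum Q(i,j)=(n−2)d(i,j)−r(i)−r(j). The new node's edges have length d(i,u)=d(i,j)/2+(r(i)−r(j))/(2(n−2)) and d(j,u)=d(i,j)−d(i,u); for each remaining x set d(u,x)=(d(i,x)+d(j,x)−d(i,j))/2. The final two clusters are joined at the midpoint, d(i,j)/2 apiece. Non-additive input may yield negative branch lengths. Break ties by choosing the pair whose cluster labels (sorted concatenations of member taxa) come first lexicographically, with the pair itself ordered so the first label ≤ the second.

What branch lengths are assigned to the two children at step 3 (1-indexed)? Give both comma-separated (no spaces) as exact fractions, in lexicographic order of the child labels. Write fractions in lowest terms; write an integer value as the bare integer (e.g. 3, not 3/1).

57/8,31/8

1. join F+I (d=8, Q=-155) ⇒ FI; edges |F|=3/8, |I|=61/8
  updated: d(FI,H)=35/2, d(FI,L)=11, d(FI,O)=41/2, d(FI,T)=41/2
2. join H+T (d=7, Q=-99) ⇒ HT; edges |H|=28/3, |T|=-7/3
  updated: d(FI,HT)=31/2, d(HT,L)=21/2, d(HT,O)=33/2
3. join FI+L (d=11, Q=-131/2) ⇒ FIL; edges |FI|=57/8, |L|=31/8
  updated: d(FIL,HT)=15/2, d(FIL,O)=57/4
4. join FIL+HT (d=15/2, Q=-153/4) ⇒ FHILT; edges |FIL|=21/8, |HT|=39/8
  updated: d(FHILT,O)=93/8
5. join FHILT+O (d=93/8) ⇒ FHILOT; edges |FHILT|=93/16, |O|=93/16
final tree: ((((F:3/8,I:61/8):57/8,L:31/8):21/8,(H:28/3,T:-7/3):39/8):93/16,O:93/16)
total length: 361/8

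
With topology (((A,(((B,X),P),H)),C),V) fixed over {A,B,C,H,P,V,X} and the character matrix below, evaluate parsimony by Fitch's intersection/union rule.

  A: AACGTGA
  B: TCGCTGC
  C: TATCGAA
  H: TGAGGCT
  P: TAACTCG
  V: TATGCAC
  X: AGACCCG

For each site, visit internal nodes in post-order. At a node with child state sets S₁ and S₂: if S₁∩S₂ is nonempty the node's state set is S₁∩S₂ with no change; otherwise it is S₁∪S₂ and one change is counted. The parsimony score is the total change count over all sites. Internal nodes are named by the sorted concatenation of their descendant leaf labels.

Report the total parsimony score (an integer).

site 0, node BX: B={T} ∪ X={A} → {A,T} (+1)
site 0, node BPX: BX={A,T} ∩ P={T} → {T} (+0)
site 0, node BHPX: BPX={T} ∩ H={T} → {T} (+0)
site 0, node ABHPX: A={A} ∪ BHPX={T} → {A,T} (+1)
site 0, node ABCHPX: ABHPX={A,T} ∩ C={T} → {T} (+0)
site 0, node ABCHPVX: ABCHPX={T} ∩ V={T} → {T} (+0)
site 1, node BX: B={C} ∪ X={G} → {C,G} (+1)
site 1, node BPX: BX={C,G} ∪ P={A} → {A,C,G} (+1)
site 1, node BHPX: BPX={A,C,G} ∩ H={G} → {G} (+0)
site 1, node ABHPX: A={A} ∪ BHPX={G} → {A,G} (+1)
site 1, node ABCHPX: ABHPX={A,G} ∩ C={A} → {A} (+0)
site 1, node ABCHPVX: ABCHPX={A} ∩ V={A} → {A} (+0)
site 2, node BX: B={G} ∪ X={A} → {A,G} (+1)
site 2, node BPX: BX={A,G} ∩ P={A} → {A} (+0)
site 2, node BHPX: BPX={A} ∩ H={A} → {A} (+0)
site 2, node ABHPX: A={C} ∪ BHPX={A} → {A,C} (+1)
site 2, node ABCHPX: ABHPX={A,C} ∪ C={T} → {A,C,T} (+1)
site 2, node ABCHPVX: ABCHPX={A,C,T} ∩ V={T} → {T} (+0)
site 3, node BX: B={C} ∩ X={C} → {C} (+0)
site 3, node BPX: BX={C} ∩ P={C} → {C} (+0)
site 3, node BHPX: BPX={C} ∪ H={G} → {C,G} (+1)
site 3, node ABHPX: A={G} ∩ BHPX={C,G} → {G} (+0)
site 3, node ABCHPX: ABHPX={G} ∪ C={C} → {C,G} (+1)
site 3, node ABCHPVX: ABCHPX={C,G} ∩ V={G} → {G} (+0)
site 4, node BX: B={T} ∪ X={C} → {C,T} (+1)
site 4, node BPX: BX={C,T} ∩ P={T} → {T} (+0)
site 4, node BHPX: BPX={T} ∪ H={G} → {G,T} (+1)
site 4, node ABHPX: A={T} ∩ BHPX={G,T} → {T} (+0)
site 4, node ABCHPX: ABHPX={T} ∪ C={G} → {G,T} (+1)
site 4, node ABCHPVX: ABCHPX={G,T} ∪ V={C} → {C,G,T} (+1)
site 5, node BX: B={G} ∪ X={C} → {C,G} (+1)
site 5, node BPX: BX={C,G} ∩ P={C} → {C} (+0)
site 5, node BHPX: BPX={C} ∩ H={C} → {C} (+0)
site 5, node ABHPX: A={G} ∪ BHPX={C} → {C,G} (+1)
site 5, node ABCHPX: ABHPX={C,G} ∪ C={A} → {A,C,G} (+1)
site 5, node ABCHPVX: ABCHPX={A,C,G} ∩ V={A} → {A} (+0)
site 6, node BX: B={C} ∪ X={G} → {C,G} (+1)
site 6, node BPX: BX={C,G} ∩ P={G} → {G} (+0)
site 6, node BHPX: BPX={G} ∪ H={T} → {G,T} (+1)
site 6, node ABHPX: A={A} ∪ BHPX={G,T} → {A,G,T} (+1)
site 6, node ABCHPX: ABHPX={A,G,T} ∩ C={A} → {A} (+0)
site 6, node ABCHPVX: ABCHPX={A} ∪ V={C} → {A,C} (+1)
per-site changes: [2, 3, 3, 2, 4, 3, 4]; total = 21

21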